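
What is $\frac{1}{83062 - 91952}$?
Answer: $- \frac{1}{8890} \approx -0.00011249$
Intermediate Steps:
$\frac{1}{83062 - 91952} = \frac{1}{-8890} = - \frac{1}{8890}$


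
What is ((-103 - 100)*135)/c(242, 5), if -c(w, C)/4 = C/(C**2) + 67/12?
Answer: 411075/347 ≈ 1184.7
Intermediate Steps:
c(w, C) = -67/3 - 4/C (c(w, C) = -4*(C/(C**2) + 67/12) = -4*(C/C**2 + 67*(1/12)) = -4*(1/C + 67/12) = -4*(67/12 + 1/C) = -67/3 - 4/C)
((-103 - 100)*135)/c(242, 5) = ((-103 - 100)*135)/(-67/3 - 4/5) = (-203*135)/(-67/3 - 4*1/5) = -27405/(-67/3 - 4/5) = -27405/(-347/15) = -27405*(-15/347) = 411075/347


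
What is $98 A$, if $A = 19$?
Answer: $1862$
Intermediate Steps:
$98 A = 98 \cdot 19 = 1862$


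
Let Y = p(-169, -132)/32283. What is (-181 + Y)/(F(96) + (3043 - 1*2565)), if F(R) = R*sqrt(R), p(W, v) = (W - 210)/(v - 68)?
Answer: 279305968819/2118578331600 - 4674576884*sqrt(6)/44137048575 ≈ -0.12759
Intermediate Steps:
p(W, v) = (-210 + W)/(-68 + v)
F(R) = R**(3/2)
Y = 379/6456600 (Y = ((-210 - 169)/(-68 - 132))/32283 = (-379/(-200))*(1/32283) = -1/200*(-379)*(1/32283) = (379/200)*(1/32283) = 379/6456600 ≈ 5.8700e-5)
(-181 + Y)/(F(96) + (3043 - 1*2565)) = (-181 + 379/6456600)/(96**(3/2) + (3043 - 1*2565)) = -1168644221/(6456600*(384*sqrt(6) + (3043 - 2565))) = -1168644221/(6456600*(384*sqrt(6) + 478)) = -1168644221/(6456600*(478 + 384*sqrt(6)))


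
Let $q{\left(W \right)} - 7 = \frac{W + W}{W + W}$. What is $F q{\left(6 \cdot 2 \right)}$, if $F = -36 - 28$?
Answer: $-512$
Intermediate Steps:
$q{\left(W \right)} = 8$ ($q{\left(W \right)} = 7 + \frac{W + W}{W + W} = 7 + \frac{2 W}{2 W} = 7 + 2 W \frac{1}{2 W} = 7 + 1 = 8$)
$F = -64$ ($F = -36 - 28 = -64$)
$F q{\left(6 \cdot 2 \right)} = \left(-64\right) 8 = -512$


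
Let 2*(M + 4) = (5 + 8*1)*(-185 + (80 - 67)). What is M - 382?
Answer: -1504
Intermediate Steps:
M = -1122 (M = -4 + ((5 + 8*1)*(-185 + (80 - 67)))/2 = -4 + ((5 + 8)*(-185 + 13))/2 = -4 + (13*(-172))/2 = -4 + (½)*(-2236) = -4 - 1118 = -1122)
M - 382 = -1122 - 382 = -1504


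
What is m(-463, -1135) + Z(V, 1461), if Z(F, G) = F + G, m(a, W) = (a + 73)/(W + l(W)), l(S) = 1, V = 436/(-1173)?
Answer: 107964386/73899 ≈ 1461.0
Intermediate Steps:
V = -436/1173 (V = 436*(-1/1173) = -436/1173 ≈ -0.37170)
m(a, W) = (73 + a)/(1 + W) (m(a, W) = (a + 73)/(W + 1) = (73 + a)/(1 + W))
m(-463, -1135) + Z(V, 1461) = (73 - 463)/(1 - 1135) + (-436/1173 + 1461) = -390/(-1134) + 1713317/1173 = -1/1134*(-390) + 1713317/1173 = 65/189 + 1713317/1173 = 107964386/73899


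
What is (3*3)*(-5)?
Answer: -45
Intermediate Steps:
(3*3)*(-5) = 9*(-5) = -45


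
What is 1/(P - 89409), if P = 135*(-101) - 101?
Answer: -1/103145 ≈ -9.6951e-6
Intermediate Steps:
P = -13736 (P = -13635 - 101 = -13736)
1/(P - 89409) = 1/(-13736 - 89409) = 1/(-103145) = -1/103145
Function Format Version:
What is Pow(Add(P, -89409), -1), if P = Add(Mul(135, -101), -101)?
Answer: Rational(-1, 103145) ≈ -9.6951e-6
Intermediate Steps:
P = -13736 (P = Add(-13635, -101) = -13736)
Pow(Add(P, -89409), -1) = Pow(Add(-13736, -89409), -1) = Pow(-103145, -1) = Rational(-1, 103145)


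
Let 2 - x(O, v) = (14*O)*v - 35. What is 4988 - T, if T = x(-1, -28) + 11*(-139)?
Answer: 6872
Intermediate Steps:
x(O, v) = 37 - 14*O*v (x(O, v) = 2 - ((14*O)*v - 35) = 2 - (14*O*v - 35) = 2 - (-35 + 14*O*v) = 2 + (35 - 14*O*v) = 37 - 14*O*v)
T = -1884 (T = (37 - 14*(-1)*(-28)) + 11*(-139) = (37 - 392) - 1529 = -355 - 1529 = -1884)
4988 - T = 4988 - 1*(-1884) = 4988 + 1884 = 6872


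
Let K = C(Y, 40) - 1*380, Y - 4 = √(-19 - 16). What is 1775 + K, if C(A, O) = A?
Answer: 1399 + I*√35 ≈ 1399.0 + 5.9161*I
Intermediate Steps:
Y = 4 + I*√35 (Y = 4 + √(-19 - 16) = 4 + √(-35) = 4 + I*√35 ≈ 4.0 + 5.9161*I)
K = -376 + I*√35 (K = (4 + I*√35) - 1*380 = (4 + I*√35) - 380 = -376 + I*√35 ≈ -376.0 + 5.9161*I)
1775 + K = 1775 + (-376 + I*√35) = 1399 + I*√35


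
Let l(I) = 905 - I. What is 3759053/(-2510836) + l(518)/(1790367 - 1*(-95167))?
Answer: -3543425272885/2367133323212 ≈ -1.4969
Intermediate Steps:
3759053/(-2510836) + l(518)/(1790367 - 1*(-95167)) = 3759053/(-2510836) + (905 - 1*518)/(1790367 - 1*(-95167)) = 3759053*(-1/2510836) + (905 - 518)/(1790367 + 95167) = -3759053/2510836 + 387/1885534 = -3543425272885/2367133323212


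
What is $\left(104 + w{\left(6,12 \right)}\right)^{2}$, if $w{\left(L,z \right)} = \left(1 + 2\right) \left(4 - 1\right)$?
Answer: $12769$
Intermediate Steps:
$w{\left(L,z \right)} = 9$ ($w{\left(L,z \right)} = 3 \cdot 3 = 9$)
$\left(104 + w{\left(6,12 \right)}\right)^{2} = \left(104 + 9\right)^{2} = 113^{2} = 12769$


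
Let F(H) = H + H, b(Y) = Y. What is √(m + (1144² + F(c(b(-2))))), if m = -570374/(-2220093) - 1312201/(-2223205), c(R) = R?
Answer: √3542499920697285316409831227255/1645240619355 ≈ 1144.0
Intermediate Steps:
F(H) = 2*H
m = 4181266583363/4935721858065 (m = -570374*(-1/2220093) - 1312201*(-1/2223205) = 570374/2220093 + 1312201/2223205 = 4181266583363/4935721858065 ≈ 0.84714)
√(m + (1144² + F(c(b(-2))))) = √(4181266583363/4935721858065 + (1144² + 2*(-2))) = √(4181266583363/4935721858065 + (1308736 - 4)) = √(4181266583363/4935721858065 + 1308732) = √(6459541320015706943/4935721858065) = √3542499920697285316409831227255/1645240619355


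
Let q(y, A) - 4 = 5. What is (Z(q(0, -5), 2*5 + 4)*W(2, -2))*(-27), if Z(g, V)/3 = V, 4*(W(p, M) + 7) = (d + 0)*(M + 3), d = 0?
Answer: 7938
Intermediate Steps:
W(p, M) = -7 (W(p, M) = -7 + ((0 + 0)*(M + 3))/4 = -7 + (0*(3 + M))/4 = -7 + (1/4)*0 = -7 + 0 = -7)
q(y, A) = 9 (q(y, A) = 4 + 5 = 9)
Z(g, V) = 3*V
(Z(q(0, -5), 2*5 + 4)*W(2, -2))*(-27) = ((3*(2*5 + 4))*(-7))*(-27) = ((3*(10 + 4))*(-7))*(-27) = ((3*14)*(-7))*(-27) = (42*(-7))*(-27) = -294*(-27) = 7938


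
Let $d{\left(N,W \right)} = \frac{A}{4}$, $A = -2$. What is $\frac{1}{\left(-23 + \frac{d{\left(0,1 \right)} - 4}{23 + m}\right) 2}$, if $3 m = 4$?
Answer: $- \frac{73}{3385} \approx -0.021566$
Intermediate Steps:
$m = \frac{4}{3}$ ($m = \frac{1}{3} \cdot 4 = \frac{4}{3} \approx 1.3333$)
$d{\left(N,W \right)} = - \frac{1}{2}$ ($d{\left(N,W \right)} = \frac{1}{4} \left(-2\right) = - \frac{1}{2}$)
$\frac{1}{\left(-23 + \frac{d{\left(0,1 \right)} - 4}{23 + m}\right) 2} = \frac{1}{\left(-23 + \frac{- \frac{1}{2} - 4}{23 + \frac{4}{3}}\right) 2} = \frac{1}{\left(-23 - \frac{9}{2 \cdot \frac{73}{3}}\right) 2} = \frac{1}{\left(-23 - \frac{27}{146}\right) 2} = \frac{1}{\left(- \frac{3385}{146}\right) 2} = \frac{1}{- \frac{3385}{73}} = - \frac{73}{3385}$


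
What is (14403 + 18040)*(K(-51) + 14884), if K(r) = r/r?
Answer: 482914055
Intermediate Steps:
K(r) = 1
(14403 + 18040)*(K(-51) + 14884) = (14403 + 18040)*(1 + 14884) = 32443*14885 = 482914055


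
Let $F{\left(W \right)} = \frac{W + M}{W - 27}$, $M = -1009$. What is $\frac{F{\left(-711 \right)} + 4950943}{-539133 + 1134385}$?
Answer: $\frac{1826898827}{219647988} \approx 8.3174$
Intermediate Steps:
$F{\left(W \right)} = \frac{-1009 + W}{-27 + W}$ ($F{\left(W \right)} = \frac{W - 1009}{W - 27} = \frac{-1009 + W}{-27 + W}$)
$\frac{F{\left(-711 \right)} + 4950943}{-539133 + 1134385} = \frac{\frac{-1009 - 711}{-27 - 711} + 4950943}{-539133 + 1134385} = \frac{\frac{1}{-738} \left(-1720\right) + 4950943}{595252} = \left(\left(- \frac{1}{738}\right) \left(-1720\right) + 4950943\right) \frac{1}{595252} = \left(\frac{860}{369} + 4950943\right) \frac{1}{595252} = \frac{1826898827}{369} \cdot \frac{1}{595252} = \frac{1826898827}{219647988}$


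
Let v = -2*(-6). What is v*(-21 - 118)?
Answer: -1668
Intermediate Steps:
v = 12
v*(-21 - 118) = 12*(-21 - 118) = 12*(-139) = -1668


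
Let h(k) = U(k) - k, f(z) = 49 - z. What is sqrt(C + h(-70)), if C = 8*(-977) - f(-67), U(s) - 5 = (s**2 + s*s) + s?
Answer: sqrt(1873) ≈ 43.278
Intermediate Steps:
U(s) = 5 + s + 2*s**2 (U(s) = 5 + ((s**2 + s*s) + s) = 5 + ((s**2 + s**2) + s) = 5 + (2*s**2 + s) = 5 + (s + 2*s**2) = 5 + s + 2*s**2)
C = -7932 (C = 8*(-977) - (49 - 1*(-67)) = -7816 - (49 + 67) = -7816 - 1*116 = -7816 - 116 = -7932)
h(k) = 5 + 2*k**2 (h(k) = (5 + k + 2*k**2) - k = 5 + 2*k**2)
sqrt(C + h(-70)) = sqrt(-7932 + (5 + 2*(-70)**2)) = sqrt(-7932 + (5 + 2*4900)) = sqrt(-7932 + (5 + 9800)) = sqrt(-7932 + 9805) = sqrt(1873)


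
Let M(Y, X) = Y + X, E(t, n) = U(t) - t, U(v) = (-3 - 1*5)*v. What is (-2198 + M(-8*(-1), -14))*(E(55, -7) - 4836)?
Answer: 11749524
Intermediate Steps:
U(v) = -8*v (U(v) = (-3 - 5)*v = -8*v)
E(t, n) = -9*t (E(t, n) = -8*t - t = -9*t)
M(Y, X) = X + Y
(-2198 + M(-8*(-1), -14))*(E(55, -7) - 4836) = (-2198 + (-14 - 8*(-1)))*(-9*55 - 4836) = (-2198 + (-14 + 8))*(-495 - 4836) = (-2198 - 6)*(-5331) = -2204*(-5331) = 11749524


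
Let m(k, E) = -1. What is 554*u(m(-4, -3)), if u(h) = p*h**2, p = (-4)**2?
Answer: 8864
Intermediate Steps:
p = 16
u(h) = 16*h**2
554*u(m(-4, -3)) = 554*(16*(-1)**2) = 554*(16*1) = 554*16 = 8864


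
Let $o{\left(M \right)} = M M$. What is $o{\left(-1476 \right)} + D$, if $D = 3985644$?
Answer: $6164220$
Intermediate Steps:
$o{\left(M \right)} = M^{2}$
$o{\left(-1476 \right)} + D = \left(-1476\right)^{2} + 3985644 = 2178576 + 3985644 = 6164220$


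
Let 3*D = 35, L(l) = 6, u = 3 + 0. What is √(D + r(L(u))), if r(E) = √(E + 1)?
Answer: √(105 + 9*√7)/3 ≈ 3.7832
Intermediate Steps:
u = 3
r(E) = √(1 + E)
D = 35/3 (D = (⅓)*35 = 35/3 ≈ 11.667)
√(D + r(L(u))) = √(35/3 + √(1 + 6)) = √(35/3 + √7)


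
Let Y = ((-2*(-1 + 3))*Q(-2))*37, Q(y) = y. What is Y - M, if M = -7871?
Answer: 8167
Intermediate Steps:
Y = 296 (Y = (-2*(-1 + 3)*(-2))*37 = (-2*2*(-2))*37 = -4*(-2)*37 = 8*37 = 296)
Y - M = 296 - 1*(-7871) = 296 + 7871 = 8167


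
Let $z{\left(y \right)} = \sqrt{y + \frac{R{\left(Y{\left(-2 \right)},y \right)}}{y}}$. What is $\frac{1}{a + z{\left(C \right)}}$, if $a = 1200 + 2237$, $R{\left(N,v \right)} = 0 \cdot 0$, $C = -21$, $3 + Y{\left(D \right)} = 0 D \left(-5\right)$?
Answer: $\frac{491}{1687570} - \frac{i \sqrt{21}}{11812990} \approx 0.00029095 - 3.8793 \cdot 10^{-7} i$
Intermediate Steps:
$Y{\left(D \right)} = -3$ ($Y{\left(D \right)} = -3 + 0 D \left(-5\right) = -3 + 0 \left(-5\right) = -3 + 0 = -3$)
$R{\left(N,v \right)} = 0$
$a = 3437$
$z{\left(y \right)} = \sqrt{y}$ ($z{\left(y \right)} = \sqrt{y + \frac{0}{y}} = \sqrt{y + 0} = \sqrt{y}$)
$\frac{1}{a + z{\left(C \right)}} = \frac{1}{3437 + \sqrt{-21}} = \frac{1}{3437 + i \sqrt{21}}$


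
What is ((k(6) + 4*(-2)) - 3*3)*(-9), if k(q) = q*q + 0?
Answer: -171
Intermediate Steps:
k(q) = q**2 (k(q) = q**2 + 0 = q**2)
((k(6) + 4*(-2)) - 3*3)*(-9) = ((6**2 + 4*(-2)) - 3*3)*(-9) = ((36 - 8) - 9)*(-9) = (28 - 9)*(-9) = 19*(-9) = -171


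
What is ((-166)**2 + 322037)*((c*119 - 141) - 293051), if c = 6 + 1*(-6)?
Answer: -102497870856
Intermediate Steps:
c = 0 (c = 6 - 6 = 0)
((-166)**2 + 322037)*((c*119 - 141) - 293051) = ((-166)**2 + 322037)*((0*119 - 141) - 293051) = (27556 + 322037)*((0 - 141) - 293051) = 349593*(-141 - 293051) = 349593*(-293192) = -102497870856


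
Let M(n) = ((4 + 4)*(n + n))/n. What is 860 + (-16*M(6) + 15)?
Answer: 619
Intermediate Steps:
M(n) = 16 (M(n) = (8*(2*n))/n = (16*n)/n = 16)
860 + (-16*M(6) + 15) = 860 + (-16*16 + 15) = 860 + (-256 + 15) = 860 - 241 = 619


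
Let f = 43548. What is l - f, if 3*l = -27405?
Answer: -52683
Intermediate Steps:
l = -9135 (l = (⅓)*(-27405) = -9135)
l - f = -9135 - 1*43548 = -9135 - 43548 = -52683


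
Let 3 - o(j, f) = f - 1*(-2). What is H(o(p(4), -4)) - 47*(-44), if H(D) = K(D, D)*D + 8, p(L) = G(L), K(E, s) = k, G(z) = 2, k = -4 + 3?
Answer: 2071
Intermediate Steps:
k = -1
K(E, s) = -1
p(L) = 2
o(j, f) = 1 - f (o(j, f) = 3 - (f - 1*(-2)) = 3 - (f + 2) = 3 - (2 + f) = 3 + (-2 - f) = 1 - f)
H(D) = 8 - D (H(D) = -D + 8 = 8 - D)
H(o(p(4), -4)) - 47*(-44) = (8 - (1 - 1*(-4))) - 47*(-44) = (8 - (1 + 4)) + 2068 = (8 - 1*5) + 2068 = (8 - 5) + 2068 = 3 + 2068 = 2071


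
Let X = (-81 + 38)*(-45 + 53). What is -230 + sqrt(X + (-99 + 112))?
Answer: -230 + I*sqrt(331) ≈ -230.0 + 18.193*I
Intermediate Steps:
X = -344 (X = -43*8 = -344)
-230 + sqrt(X + (-99 + 112)) = -230 + sqrt(-344 + (-99 + 112)) = -230 + sqrt(-344 + 13) = -230 + sqrt(-331) = -230 + I*sqrt(331)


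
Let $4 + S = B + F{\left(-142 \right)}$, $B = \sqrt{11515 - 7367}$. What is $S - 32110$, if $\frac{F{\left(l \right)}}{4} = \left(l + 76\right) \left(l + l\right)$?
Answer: $42862 + 2 \sqrt{1037} \approx 42926.0$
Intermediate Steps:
$B = 2 \sqrt{1037}$ ($B = \sqrt{4148} = 2 \sqrt{1037} \approx 64.405$)
$F{\left(l \right)} = 8 l \left(76 + l\right)$ ($F{\left(l \right)} = 4 \left(l + 76\right) \left(l + l\right) = 4 \left(76 + l\right) 2 l = 4 \cdot 2 l \left(76 + l\right) = 8 l \left(76 + l\right)$)
$S = 74972 + 2 \sqrt{1037}$ ($S = -4 + \left(2 \sqrt{1037} + 8 \left(-142\right) \left(76 - 142\right)\right) = -4 + \left(2 \sqrt{1037} + 8 \left(-142\right) \left(-66\right)\right) = -4 + \left(2 \sqrt{1037} + 74976\right) = -4 + \left(74976 + 2 \sqrt{1037}\right) = 74972 + 2 \sqrt{1037} \approx 75036.0$)
$S - 32110 = \left(74972 + 2 \sqrt{1037}\right) - 32110 = 42862 + 2 \sqrt{1037}$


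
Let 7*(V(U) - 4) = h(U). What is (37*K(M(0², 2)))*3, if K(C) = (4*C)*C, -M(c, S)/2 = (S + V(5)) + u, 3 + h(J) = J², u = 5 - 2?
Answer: 12831600/49 ≈ 2.6187e+5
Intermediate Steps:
u = 3
h(J) = -3 + J²
V(U) = 25/7 + U²/7 (V(U) = 4 + (-3 + U²)/7 = 4 + (-3/7 + U²/7) = 25/7 + U²/7)
M(c, S) = -142/7 - 2*S (M(c, S) = -2*((S + (25/7 + (⅐)*5²)) + 3) = -2*((S + (25/7 + (⅐)*25)) + 3) = -2*((S + (25/7 + 25/7)) + 3) = -2*((S + 50/7) + 3) = -2*((50/7 + S) + 3) = -2*(71/7 + S) = -142/7 - 2*S)
K(C) = 4*C²
(37*K(M(0², 2)))*3 = (37*(4*(-142/7 - 2*2)²))*3 = (37*(4*(-142/7 - 4)²))*3 = (37*(4*(-170/7)²))*3 = (37*(4*(28900/49)))*3 = (37*(115600/49))*3 = (4277200/49)*3 = 12831600/49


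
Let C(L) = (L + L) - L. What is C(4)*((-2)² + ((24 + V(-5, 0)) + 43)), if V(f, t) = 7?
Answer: 312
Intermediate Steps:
C(L) = L (C(L) = 2*L - L = L)
C(4)*((-2)² + ((24 + V(-5, 0)) + 43)) = 4*((-2)² + ((24 + 7) + 43)) = 4*(4 + (31 + 43)) = 4*(4 + 74) = 4*78 = 312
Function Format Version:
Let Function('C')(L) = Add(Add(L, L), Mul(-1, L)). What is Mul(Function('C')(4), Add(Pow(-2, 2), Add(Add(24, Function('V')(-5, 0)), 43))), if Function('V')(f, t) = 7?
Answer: 312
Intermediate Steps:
Function('C')(L) = L (Function('C')(L) = Add(Mul(2, L), Mul(-1, L)) = L)
Mul(Function('C')(4), Add(Pow(-2, 2), Add(Add(24, Function('V')(-5, 0)), 43))) = Mul(4, Add(Pow(-2, 2), Add(Add(24, 7), 43))) = Mul(4, Add(4, Add(31, 43))) = Mul(4, Add(4, 74)) = Mul(4, 78) = 312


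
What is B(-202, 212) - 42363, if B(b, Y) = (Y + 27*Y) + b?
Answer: -36629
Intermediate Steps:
B(b, Y) = b + 28*Y (B(b, Y) = 28*Y + b = b + 28*Y)
B(-202, 212) - 42363 = (-202 + 28*212) - 42363 = (-202 + 5936) - 42363 = 5734 - 42363 = -36629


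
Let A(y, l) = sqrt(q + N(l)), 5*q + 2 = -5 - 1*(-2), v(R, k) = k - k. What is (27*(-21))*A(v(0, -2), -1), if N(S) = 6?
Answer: -567*sqrt(5) ≈ -1267.9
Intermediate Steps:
v(R, k) = 0
q = -1 (q = -2/5 + (-5 - 1*(-2))/5 = -2/5 + (-5 + 2)/5 = -2/5 + (1/5)*(-3) = -2/5 - 3/5 = -1)
A(y, l) = sqrt(5) (A(y, l) = sqrt(-1 + 6) = sqrt(5))
(27*(-21))*A(v(0, -2), -1) = (27*(-21))*sqrt(5) = -567*sqrt(5)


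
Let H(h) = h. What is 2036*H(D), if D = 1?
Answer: 2036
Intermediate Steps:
2036*H(D) = 2036*1 = 2036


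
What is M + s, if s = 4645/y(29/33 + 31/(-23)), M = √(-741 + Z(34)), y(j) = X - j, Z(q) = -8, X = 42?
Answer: 3525555/32234 + I*√749 ≈ 109.37 + 27.368*I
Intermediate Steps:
y(j) = 42 - j
M = I*√749 (M = √(-741 - 8) = √(-749) = I*√749 ≈ 27.368*I)
s = 3525555/32234 (s = 4645/(42 - (29/33 + 31/(-23))) = 4645/(42 - (29*(1/33) + 31*(-1/23))) = 4645/(42 - (29/33 - 31/23)) = 4645/(42 - 1*(-356/759)) = 4645/(42 + 356/759) = 4645/(32234/759) = 4645*(759/32234) = 3525555/32234 ≈ 109.37)
M + s = I*√749 + 3525555/32234 = 3525555/32234 + I*√749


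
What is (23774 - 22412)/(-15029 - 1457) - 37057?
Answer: -305461532/8243 ≈ -37057.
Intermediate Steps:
(23774 - 22412)/(-15029 - 1457) - 37057 = 1362/(-16486) - 37057 = 1362*(-1/16486) - 37057 = -681/8243 - 37057 = -305461532/8243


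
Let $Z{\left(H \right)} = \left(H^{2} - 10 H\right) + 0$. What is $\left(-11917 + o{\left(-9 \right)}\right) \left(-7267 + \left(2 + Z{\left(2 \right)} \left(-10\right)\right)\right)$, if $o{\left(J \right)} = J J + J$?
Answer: $84158725$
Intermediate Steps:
$o{\left(J \right)} = J + J^{2}$ ($o{\left(J \right)} = J^{2} + J = J + J^{2}$)
$Z{\left(H \right)} = H^{2} - 10 H$
$\left(-11917 + o{\left(-9 \right)}\right) \left(-7267 + \left(2 + Z{\left(2 \right)} \left(-10\right)\right)\right) = \left(-11917 - 9 \left(1 - 9\right)\right) \left(-7267 + \left(2 + 2 \left(-10 + 2\right) \left(-10\right)\right)\right) = \left(-11917 - -72\right) \left(-7267 + \left(2 + 2 \left(-8\right) \left(-10\right)\right)\right) = \left(-11917 + 72\right) \left(-7267 + \left(2 - -160\right)\right) = - 11845 \left(-7267 + \left(2 + 160\right)\right) = - 11845 \left(-7267 + 162\right) = \left(-11845\right) \left(-7105\right) = 84158725$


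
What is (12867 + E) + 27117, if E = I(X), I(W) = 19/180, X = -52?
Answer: 7197139/180 ≈ 39984.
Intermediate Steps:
I(W) = 19/180 (I(W) = 19*(1/180) = 19/180)
E = 19/180 ≈ 0.10556
(12867 + E) + 27117 = (12867 + 19/180) + 27117 = 2316079/180 + 27117 = 7197139/180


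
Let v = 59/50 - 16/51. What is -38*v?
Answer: -41971/1275 ≈ -32.918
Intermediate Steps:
v = 2209/2550 (v = 59*(1/50) - 16*1/51 = 59/50 - 16/51 = 2209/2550 ≈ 0.86627)
-38*v = -38*2209/2550 = -41971/1275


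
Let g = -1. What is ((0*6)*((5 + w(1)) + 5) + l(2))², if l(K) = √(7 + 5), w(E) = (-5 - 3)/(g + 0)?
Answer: 12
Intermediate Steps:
w(E) = 8 (w(E) = (-5 - 3)/(-1 + 0) = -8/(-1) = -8*(-1) = 8)
l(K) = 2*√3 (l(K) = √12 = 2*√3)
((0*6)*((5 + w(1)) + 5) + l(2))² = ((0*6)*((5 + 8) + 5) + 2*√3)² = (0*(13 + 5) + 2*√3)² = (0*18 + 2*√3)² = (0 + 2*√3)² = (2*√3)² = 12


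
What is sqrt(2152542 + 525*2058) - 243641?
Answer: -243641 + 4*sqrt(202062) ≈ -2.4184e+5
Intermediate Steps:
sqrt(2152542 + 525*2058) - 243641 = sqrt(2152542 + 1080450) - 243641 = sqrt(3232992) - 243641 = 4*sqrt(202062) - 243641 = -243641 + 4*sqrt(202062)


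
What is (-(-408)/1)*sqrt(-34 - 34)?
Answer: 816*I*sqrt(17) ≈ 3364.5*I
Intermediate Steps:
(-(-408)/1)*sqrt(-34 - 34) = (-(-408))*sqrt(-68) = (-51*(-8))*(2*I*sqrt(17)) = 408*(2*I*sqrt(17)) = 816*I*sqrt(17)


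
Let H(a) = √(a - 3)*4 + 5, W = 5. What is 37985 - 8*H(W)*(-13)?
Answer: 38505 + 416*√2 ≈ 39093.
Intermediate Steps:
H(a) = 5 + 4*√(-3 + a) (H(a) = √(-3 + a)*4 + 5 = 4*√(-3 + a) + 5 = 5 + 4*√(-3 + a))
37985 - 8*H(W)*(-13) = 37985 - 8*(5 + 4*√(-3 + 5))*(-13) = 37985 - 8*(5 + 4*√2)*(-13) = 37985 - (40 + 32*√2)*(-13) = 37985 - (-520 - 416*√2) = 37985 + (520 + 416*√2) = 38505 + 416*√2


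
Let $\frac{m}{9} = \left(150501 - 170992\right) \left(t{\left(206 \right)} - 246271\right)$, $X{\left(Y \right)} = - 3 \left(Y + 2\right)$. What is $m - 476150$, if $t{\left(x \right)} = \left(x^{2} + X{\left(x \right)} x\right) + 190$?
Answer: $61261487041$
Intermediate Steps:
$X{\left(Y \right)} = -6 - 3 Y$ ($X{\left(Y \right)} = - 3 \left(2 + Y\right) = -6 - 3 Y$)
$t{\left(x \right)} = 190 + x^{2} + x \left(-6 - 3 x\right)$ ($t{\left(x \right)} = \left(x^{2} + \left(-6 - 3 x\right) x\right) + 190 = \left(x^{2} + x \left(-6 - 3 x\right)\right) + 190 = 190 + x^{2} + x \left(-6 - 3 x\right)$)
$m = 61261963191$ ($m = 9 \left(150501 - 170992\right) \left(\left(190 - 1236 - 2 \cdot 206^{2}\right) - 246271\right) = 9 \left(- 20491 \left(\left(190 - 1236 - 84872\right) - 246271\right)\right) = 9 \left(- 20491 \left(-85918 - 246271\right)\right) = 9 \left(\left(-20491\right) \left(-332189\right)\right) = 9 \cdot 6806884799 = 61261963191$)
$m - 476150 = 61261963191 - 476150 = 61261487041$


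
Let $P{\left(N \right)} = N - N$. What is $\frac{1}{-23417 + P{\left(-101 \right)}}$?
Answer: $- \frac{1}{23417} \approx -4.2704 \cdot 10^{-5}$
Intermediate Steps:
$P{\left(N \right)} = 0$
$\frac{1}{-23417 + P{\left(-101 \right)}} = \frac{1}{-23417 + 0} = \frac{1}{-23417} = - \frac{1}{23417}$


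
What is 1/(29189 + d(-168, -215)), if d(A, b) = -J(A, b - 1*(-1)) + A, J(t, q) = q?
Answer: 1/29235 ≈ 3.4206e-5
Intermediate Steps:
d(A, b) = -1 + A - b (d(A, b) = -(b - 1*(-1)) + A = -(b + 1) + A = -(1 + b) + A = (-1 - b) + A = -1 + A - b)
1/(29189 + d(-168, -215)) = 1/(29189 + (-1 - 168 - 1*(-215))) = 1/(29189 + (-1 - 168 + 215)) = 1/(29189 + 46) = 1/29235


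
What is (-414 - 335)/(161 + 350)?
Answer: -107/73 ≈ -1.4658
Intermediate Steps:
(-414 - 335)/(161 + 350) = -749/511 = -749*1/511 = -107/73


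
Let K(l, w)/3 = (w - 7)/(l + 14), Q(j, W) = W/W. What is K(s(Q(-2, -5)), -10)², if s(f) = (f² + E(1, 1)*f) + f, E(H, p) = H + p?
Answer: 289/36 ≈ 8.0278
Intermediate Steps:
Q(j, W) = 1
s(f) = f² + 3*f (s(f) = (f² + (1 + 1)*f) + f = (f² + 2*f) + f = f² + 3*f)
K(l, w) = 3*(-7 + w)/(14 + l) (K(l, w) = 3*((w - 7)/(l + 14)) = 3*((-7 + w)/(14 + l)) = 3*(-7 + w)/(14 + l))
K(s(Q(-2, -5)), -10)² = (3*(-7 - 10)/(14 + 1*(3 + 1)))² = (3*(-17)/(14 + 1*4))² = (3*(-17)/(14 + 4))² = (3*(-17)/18)² = (3*(1/18)*(-17))² = (-17/6)² = 289/36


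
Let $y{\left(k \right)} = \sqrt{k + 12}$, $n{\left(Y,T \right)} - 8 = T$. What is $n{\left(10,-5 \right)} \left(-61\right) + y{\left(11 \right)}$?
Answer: $-183 + \sqrt{23} \approx -178.2$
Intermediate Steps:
$n{\left(Y,T \right)} = 8 + T$
$y{\left(k \right)} = \sqrt{12 + k}$
$n{\left(10,-5 \right)} \left(-61\right) + y{\left(11 \right)} = \left(8 - 5\right) \left(-61\right) + \sqrt{12 + 11} = 3 \left(-61\right) + \sqrt{23} = -183 + \sqrt{23}$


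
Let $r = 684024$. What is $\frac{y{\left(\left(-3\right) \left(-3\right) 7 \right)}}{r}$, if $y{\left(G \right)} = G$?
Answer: $\frac{21}{228008} \approx 9.2102 \cdot 10^{-5}$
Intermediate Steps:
$\frac{y{\left(\left(-3\right) \left(-3\right) 7 \right)}}{r} = \frac{\left(-3\right) \left(-3\right) 7}{684024} = 9 \cdot 7 \cdot \frac{1}{684024} = 63 \cdot \frac{1}{684024} = \frac{21}{228008}$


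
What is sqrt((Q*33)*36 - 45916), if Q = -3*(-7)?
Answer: 2*I*sqrt(5242) ≈ 144.8*I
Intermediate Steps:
Q = 21
sqrt((Q*33)*36 - 45916) = sqrt((21*33)*36 - 45916) = sqrt(693*36 - 45916) = sqrt(24948 - 45916) = sqrt(-20968) = 2*I*sqrt(5242)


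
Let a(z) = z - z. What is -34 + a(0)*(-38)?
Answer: -34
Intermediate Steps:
a(z) = 0
-34 + a(0)*(-38) = -34 + 0*(-38) = -34 + 0 = -34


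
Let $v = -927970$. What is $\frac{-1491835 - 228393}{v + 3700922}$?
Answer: $- \frac{430057}{693238} \approx -0.62036$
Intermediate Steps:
$\frac{-1491835 - 228393}{v + 3700922} = \frac{-1491835 - 228393}{-927970 + 3700922} = - \frac{1720228}{2772952} = \left(-1720228\right) \frac{1}{2772952} = - \frac{430057}{693238}$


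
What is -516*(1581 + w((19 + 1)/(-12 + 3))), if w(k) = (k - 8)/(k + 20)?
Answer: -8154993/10 ≈ -8.1550e+5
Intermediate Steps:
w(k) = (-8 + k)/(20 + k)
-516*(1581 + w((19 + 1)/(-12 + 3))) = -516*(1581 + (-8 + (19 + 1)/(-12 + 3))/(20 + (19 + 1)/(-12 + 3))) = -516*(1581 + (-8 + 20/(-9))/(20 + 20/(-9))) = -516*(1581 + (-8 + 20*(-⅑))/(20 + 20*(-⅑))) = -516*(1581 + (-8 - 20/9)/(20 - 20/9)) = -516*(1581 - 92/9/(160/9)) = -516*(1581 + (9/160)*(-92/9)) = -516*(1581 - 23/40) = -516*63217/40 = -8154993/10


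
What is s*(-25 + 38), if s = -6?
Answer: -78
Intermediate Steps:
s*(-25 + 38) = -6*(-25 + 38) = -6*13 = -78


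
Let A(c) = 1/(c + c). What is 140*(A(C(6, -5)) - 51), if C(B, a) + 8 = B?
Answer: -7175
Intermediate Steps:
C(B, a) = -8 + B
A(c) = 1/(2*c)
140*(A(C(6, -5)) - 51) = 140*(1/(2*(-8 + 6)) - 51) = 140*((½)/(-2) - 51) = 140*((½)*(-½) - 51) = 140*(-¼ - 51) = 140*(-205/4) = -7175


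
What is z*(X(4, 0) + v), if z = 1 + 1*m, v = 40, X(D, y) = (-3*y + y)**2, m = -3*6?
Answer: -680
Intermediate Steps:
m = -18
X(D, y) = 4*y**2 (X(D, y) = (-2*y)**2 = 4*y**2)
z = -17 (z = 1 + 1*(-18) = 1 - 18 = -17)
z*(X(4, 0) + v) = -17*(4*0**2 + 40) = -17*(4*0 + 40) = -17*(0 + 40) = -17*40 = -680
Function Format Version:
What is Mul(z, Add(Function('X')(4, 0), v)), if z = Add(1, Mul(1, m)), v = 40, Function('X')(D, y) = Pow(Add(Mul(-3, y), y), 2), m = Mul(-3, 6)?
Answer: -680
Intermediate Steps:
m = -18
Function('X')(D, y) = Mul(4, Pow(y, 2)) (Function('X')(D, y) = Pow(Mul(-2, y), 2) = Mul(4, Pow(y, 2)))
z = -17 (z = Add(1, Mul(1, -18)) = Add(1, -18) = -17)
Mul(z, Add(Function('X')(4, 0), v)) = Mul(-17, Add(Mul(4, Pow(0, 2)), 40)) = Mul(-17, Add(Mul(4, 0), 40)) = Mul(-17, Add(0, 40)) = Mul(-17, 40) = -680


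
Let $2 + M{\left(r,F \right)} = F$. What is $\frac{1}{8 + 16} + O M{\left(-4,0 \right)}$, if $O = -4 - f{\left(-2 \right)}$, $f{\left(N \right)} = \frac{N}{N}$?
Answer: $\frac{241}{24} \approx 10.042$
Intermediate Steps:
$f{\left(N \right)} = 1$
$M{\left(r,F \right)} = -2 + F$
$O = -5$ ($O = -4 - 1 = -5$)
$\frac{1}{8 + 16} + O M{\left(-4,0 \right)} = \frac{1}{8 + 16} - 5 \left(-2 + 0\right) = \frac{1}{24} - -10 = \frac{1}{24} + 10 = \frac{241}{24}$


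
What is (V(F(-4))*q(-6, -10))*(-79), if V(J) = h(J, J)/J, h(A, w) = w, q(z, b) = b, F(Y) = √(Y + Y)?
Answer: 790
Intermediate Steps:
F(Y) = √2*√Y (F(Y) = √(2*Y) = √2*√Y)
V(J) = 1 (V(J) = J/J = 1)
(V(F(-4))*q(-6, -10))*(-79) = (1*(-10))*(-79) = -10*(-79) = 790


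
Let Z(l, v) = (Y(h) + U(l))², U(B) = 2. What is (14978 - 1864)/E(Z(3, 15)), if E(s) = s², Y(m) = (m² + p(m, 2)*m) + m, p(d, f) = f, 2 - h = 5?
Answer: 6557/8 ≈ 819.63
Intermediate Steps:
h = -3 (h = 2 - 1*5 = 2 - 5 = -3)
Y(m) = m² + 3*m (Y(m) = (m² + 2*m) + m = m² + 3*m)
Z(l, v) = 4 (Z(l, v) = (-3*(3 - 3) + 2)² = (-3*0 + 2)² = (0 + 2)² = 2² = 4)
(14978 - 1864)/E(Z(3, 15)) = (14978 - 1864)/(4²) = 13114/16 = 13114*(1/16) = 6557/8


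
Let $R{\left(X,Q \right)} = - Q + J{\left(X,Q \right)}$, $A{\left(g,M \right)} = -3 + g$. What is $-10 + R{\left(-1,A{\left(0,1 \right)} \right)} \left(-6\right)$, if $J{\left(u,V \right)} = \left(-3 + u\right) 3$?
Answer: $44$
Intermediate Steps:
$J{\left(u,V \right)} = -9 + 3 u$
$R{\left(X,Q \right)} = -9 - Q + 3 X$ ($R{\left(X,Q \right)} = - Q + \left(-9 + 3 X\right) = -9 - Q + 3 X$)
$-10 + R{\left(-1,A{\left(0,1 \right)} \right)} \left(-6\right) = -10 + \left(-9 - \left(-3 + 0\right) + 3 \left(-1\right)\right) \left(-6\right) = -10 + \left(-9 - -3 - 3\right) \left(-6\right) = -10 + \left(-9 + 3 - 3\right) \left(-6\right) = -10 - -54 = -10 + 54 = 44$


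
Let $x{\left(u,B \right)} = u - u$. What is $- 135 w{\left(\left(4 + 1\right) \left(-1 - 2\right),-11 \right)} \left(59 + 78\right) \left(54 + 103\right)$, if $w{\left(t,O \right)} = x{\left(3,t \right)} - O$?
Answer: $-31940865$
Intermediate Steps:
$x{\left(u,B \right)} = 0$
$w{\left(t,O \right)} = - O$ ($w{\left(t,O \right)} = 0 - O = - O$)
$- 135 w{\left(\left(4 + 1\right) \left(-1 - 2\right),-11 \right)} \left(59 + 78\right) \left(54 + 103\right) = - 135 \left(\left(-1\right) \left(-11\right)\right) \left(59 + 78\right) \left(54 + 103\right) = \left(-135\right) 11 \cdot 137 \cdot 157 = \left(-1485\right) 21509 = -31940865$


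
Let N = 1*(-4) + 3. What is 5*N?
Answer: -5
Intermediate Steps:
N = -1 (N = -4 + 3 = -1)
5*N = 5*(-1) = -5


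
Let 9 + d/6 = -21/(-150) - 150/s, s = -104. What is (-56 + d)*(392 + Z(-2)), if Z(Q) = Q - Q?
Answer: -12804484/325 ≈ -39398.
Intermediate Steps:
Z(Q) = 0
d = -28929/650 (d = -54 + 6*(-21/(-150) - 150/(-104)) = -54 + 6*(-21*(-1/150) - 150*(-1/104)) = -54 + 6*(7/50 + 75/52) = -54 + 6*(2057/1300) = -54 + 6171/650 = -28929/650 ≈ -44.506)
(-56 + d)*(392 + Z(-2)) = (-56 - 28929/650)*(392 + 0) = -65329/650*392 = -12804484/325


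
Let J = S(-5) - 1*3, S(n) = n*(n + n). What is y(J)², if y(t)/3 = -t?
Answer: 19881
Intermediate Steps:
S(n) = 2*n² (S(n) = n*(2*n) = 2*n²)
J = 47 (J = 2*(-5)² - 1*3 = 2*25 - 3 = 50 - 3 = 47)
y(t) = -3*t (y(t) = 3*(-t) = -3*t)
y(J)² = (-3*47)² = (-141)² = 19881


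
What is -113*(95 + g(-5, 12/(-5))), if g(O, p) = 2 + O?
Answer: -10396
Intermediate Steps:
-113*(95 + g(-5, 12/(-5))) = -113*(95 + (2 - 5)) = -113*(95 - 3) = -113*92 = -10396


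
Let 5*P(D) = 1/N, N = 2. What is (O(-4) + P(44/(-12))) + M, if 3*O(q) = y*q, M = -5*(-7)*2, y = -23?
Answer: 3023/30 ≈ 100.77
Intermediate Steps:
P(D) = 1/10 (P(D) = (1/5)/2 = (1/5)*(1/2) = 1/10)
M = 70 (M = 35*2 = 70)
O(q) = -23*q/3 (O(q) = (-23*q)/3 = -23*q/3)
(O(-4) + P(44/(-12))) + M = (-23/3*(-4) + 1/10) + 70 = (92/3 + 1/10) + 70 = 923/30 + 70 = 3023/30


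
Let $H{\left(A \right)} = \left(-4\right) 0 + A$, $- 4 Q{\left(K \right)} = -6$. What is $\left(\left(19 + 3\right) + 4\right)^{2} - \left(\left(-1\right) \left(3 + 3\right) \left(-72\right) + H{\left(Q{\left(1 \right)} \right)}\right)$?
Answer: $\frac{485}{2} \approx 242.5$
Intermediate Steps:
$Q{\left(K \right)} = \frac{3}{2}$ ($Q{\left(K \right)} = \left(- \frac{1}{4}\right) \left(-6\right) = \frac{3}{2}$)
$H{\left(A \right)} = A$ ($H{\left(A \right)} = 0 + A = A$)
$\left(\left(19 + 3\right) + 4\right)^{2} - \left(\left(-1\right) \left(3 + 3\right) \left(-72\right) + H{\left(Q{\left(1 \right)} \right)}\right) = \left(\left(19 + 3\right) + 4\right)^{2} + \left(\left(3 + 3\right) \left(-72\right) - \frac{3}{2}\right) = \left(22 + 4\right)^{2} + \left(6 \left(-72\right) - \frac{3}{2}\right) = 26^{2} - \frac{867}{2} = 676 - \frac{867}{2} = \frac{485}{2}$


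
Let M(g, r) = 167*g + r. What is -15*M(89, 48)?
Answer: -223665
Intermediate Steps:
M(g, r) = r + 167*g
-15*M(89, 48) = -15*(48 + 167*89) = -15*(48 + 14863) = -15*14911 = -223665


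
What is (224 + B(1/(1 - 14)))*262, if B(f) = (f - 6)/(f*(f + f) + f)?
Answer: 914642/11 ≈ 83149.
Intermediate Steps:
B(f) = (-6 + f)/(f + 2*f²) (B(f) = (-6 + f)/(f*(2*f) + f) = (-6 + f)/(2*f² + f) = (-6 + f)/(f + 2*f²))
(224 + B(1/(1 - 14)))*262 = (224 + (-6 + 1/(1 - 14))/((1/(1 - 14))*(1 + 2/(1 - 14))))*262 = (224 + (-6 + 1/(-13))/((1/(-13))*(1 + 2/(-13))))*262 = (224 + (-6 - 1/13)/((-1/13)*(1 + 2*(-1/13))))*262 = (224 - 13*(-79/13)/(1 - 2/13))*262 = (224 - 13*(-79/13)/11/13)*262 = (224 - 13*13/11*(-79/13))*262 = (224 + 1027/11)*262 = (3491/11)*262 = 914642/11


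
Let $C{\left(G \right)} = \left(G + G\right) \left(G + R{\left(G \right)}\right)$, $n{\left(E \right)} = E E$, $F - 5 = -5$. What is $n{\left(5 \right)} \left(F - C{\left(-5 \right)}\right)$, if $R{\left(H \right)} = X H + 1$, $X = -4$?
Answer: $4000$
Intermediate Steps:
$F = 0$ ($F = 5 - 5 = 0$)
$R{\left(H \right)} = 1 - 4 H$ ($R{\left(H \right)} = - 4 H + 1 = 1 - 4 H$)
$n{\left(E \right)} = E^{2}$
$C{\left(G \right)} = 2 G \left(1 - 3 G\right)$ ($C{\left(G \right)} = \left(G + G\right) \left(G - \left(-1 + 4 G\right)\right) = 2 G \left(1 - 3 G\right)$)
$n{\left(5 \right)} \left(F - C{\left(-5 \right)}\right) = 5^{2} \left(0 - 2 \left(-5\right) \left(1 - -15\right)\right) = 25 \left(0 - 2 \left(-5\right) \left(1 + 15\right)\right) = 25 \left(0 - 2 \left(-5\right) 16\right) = 25 \left(0 - -160\right) = 25 \left(0 + 160\right) = 25 \cdot 160 = 4000$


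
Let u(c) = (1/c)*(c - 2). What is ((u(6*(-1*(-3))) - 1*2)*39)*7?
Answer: -910/3 ≈ -303.33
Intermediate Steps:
u(c) = (-2 + c)/c
((u(6*(-1*(-3))) - 1*2)*39)*7 = (((-2 + 6*(-1*(-3)))/((6*(-1*(-3)))) - 1*2)*39)*7 = (((-2 + 6*3)/((6*3)) - 2)*39)*7 = (((-2 + 18)/18 - 2)*39)*7 = (((1/18)*16 - 2)*39)*7 = ((8/9 - 2)*39)*7 = -10/9*39*7 = -130/3*7 = -910/3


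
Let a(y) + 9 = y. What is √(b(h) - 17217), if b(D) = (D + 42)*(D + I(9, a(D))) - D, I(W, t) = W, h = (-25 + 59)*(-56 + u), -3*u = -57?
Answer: 5*√60113 ≈ 1225.9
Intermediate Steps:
u = 19 (u = -⅓*(-57) = 19)
h = -1258 (h = (-25 + 59)*(-56 + 19) = 34*(-37) = -1258)
a(y) = -9 + y
b(D) = -D + (9 + D)*(42 + D) (b(D) = (D + 42)*(D + 9) - D = (42 + D)*(9 + D) - D = (9 + D)*(42 + D) - D = -D + (9 + D)*(42 + D))
√(b(h) - 17217) = √((378 + (-1258)² + 50*(-1258)) - 17217) = √((378 + 1582564 - 62900) - 17217) = √(1520042 - 17217) = √1502825 = 5*√60113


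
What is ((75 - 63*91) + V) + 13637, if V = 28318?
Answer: 36297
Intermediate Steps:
((75 - 63*91) + V) + 13637 = ((75 - 63*91) + 28318) + 13637 = ((75 - 5733) + 28318) + 13637 = (-5658 + 28318) + 13637 = 22660 + 13637 = 36297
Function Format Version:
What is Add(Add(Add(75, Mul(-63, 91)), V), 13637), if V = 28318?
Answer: 36297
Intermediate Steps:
Add(Add(Add(75, Mul(-63, 91)), V), 13637) = Add(Add(Add(75, Mul(-63, 91)), 28318), 13637) = Add(Add(Add(75, -5733), 28318), 13637) = Add(Add(-5658, 28318), 13637) = Add(22660, 13637) = 36297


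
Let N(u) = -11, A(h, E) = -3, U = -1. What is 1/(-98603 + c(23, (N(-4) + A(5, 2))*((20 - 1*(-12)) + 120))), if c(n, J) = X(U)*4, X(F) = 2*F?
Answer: -1/98611 ≈ -1.0141e-5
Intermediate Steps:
c(n, J) = -8 (c(n, J) = (2*(-1))*4 = -2*4 = -8)
1/(-98603 + c(23, (N(-4) + A(5, 2))*((20 - 1*(-12)) + 120))) = 1/(-98603 - 8) = 1/(-98611) = -1/98611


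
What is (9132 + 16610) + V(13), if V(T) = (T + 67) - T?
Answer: 25809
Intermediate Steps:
V(T) = 67 (V(T) = (67 + T) - T = 67)
(9132 + 16610) + V(13) = (9132 + 16610) + 67 = 25742 + 67 = 25809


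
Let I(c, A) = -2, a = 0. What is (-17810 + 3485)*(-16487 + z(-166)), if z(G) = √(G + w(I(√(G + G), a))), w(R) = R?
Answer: 236176275 - 28650*I*√42 ≈ 2.3618e+8 - 1.8567e+5*I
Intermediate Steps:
z(G) = √(-2 + G) (z(G) = √(G - 2) = √(-2 + G))
(-17810 + 3485)*(-16487 + z(-166)) = (-17810 + 3485)*(-16487 + √(-2 - 166)) = -14325*(-16487 + √(-168)) = -14325*(-16487 + 2*I*√42) = 236176275 - 28650*I*√42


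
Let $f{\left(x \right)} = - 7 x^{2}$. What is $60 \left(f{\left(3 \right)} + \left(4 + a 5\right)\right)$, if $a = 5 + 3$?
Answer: $-1140$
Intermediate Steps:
$a = 8$
$60 \left(f{\left(3 \right)} + \left(4 + a 5\right)\right) = 60 \left(- 7 \cdot 3^{2} + \left(4 + 8 \cdot 5\right)\right) = 60 \left(\left(-7\right) 9 + \left(4 + 40\right)\right) = 60 \left(-63 + 44\right) = 60 \left(-19\right) = -1140$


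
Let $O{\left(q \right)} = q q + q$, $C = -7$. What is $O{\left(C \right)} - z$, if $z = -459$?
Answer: $501$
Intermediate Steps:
$O{\left(q \right)} = q + q^{2}$ ($O{\left(q \right)} = q^{2} + q = q + q^{2}$)
$O{\left(C \right)} - z = - 7 \left(1 - 7\right) - -459 = \left(-7\right) \left(-6\right) + 459 = 42 + 459 = 501$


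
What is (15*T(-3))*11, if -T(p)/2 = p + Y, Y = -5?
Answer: 2640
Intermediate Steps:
T(p) = 10 - 2*p (T(p) = -2*(p - 5) = -2*(-5 + p) = 10 - 2*p)
(15*T(-3))*11 = (15*(10 - 2*(-3)))*11 = (15*(10 + 6))*11 = (15*16)*11 = 240*11 = 2640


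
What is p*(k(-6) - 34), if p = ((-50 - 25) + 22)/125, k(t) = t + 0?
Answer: 424/25 ≈ 16.960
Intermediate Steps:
k(t) = t
p = -53/125 (p = (-75 + 22)*(1/125) = -53*1/125 = -53/125 ≈ -0.42400)
p*(k(-6) - 34) = -53*(-6 - 34)/125 = -53/125*(-40) = 424/25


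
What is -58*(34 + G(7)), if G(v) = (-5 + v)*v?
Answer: -2784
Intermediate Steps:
G(v) = v*(-5 + v)
-58*(34 + G(7)) = -58*(34 + 7*(-5 + 7)) = -58*(34 + 7*2) = -58*(34 + 14) = -58*48 = -2784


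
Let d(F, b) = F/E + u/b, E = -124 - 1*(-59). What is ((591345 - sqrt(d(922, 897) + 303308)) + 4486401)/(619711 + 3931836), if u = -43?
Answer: 5077746/4551547 - sqrt(6100822373295)/20413688295 ≈ 1.1155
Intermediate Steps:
E = -65 (E = -124 + 59 = -65)
d(F, b) = -43/b - F/65 (d(F, b) = F/(-65) - 43/b = F*(-1/65) - 43/b = -F/65 - 43/b = -43/b - F/65)
((591345 - sqrt(d(922, 897) + 303308)) + 4486401)/(619711 + 3931836) = ((591345 - sqrt((-43/897 - 1/65*922) + 303308)) + 4486401)/(619711 + 3931836) = ((591345 - sqrt((-43*1/897 - 922/65) + 303308)) + 4486401)/4551547 = ((591345 - sqrt((-43/897 - 922/65) + 303308)) + 4486401)*(1/4551547) = ((591345 - sqrt(-63833/4485 + 303308)) + 4486401)*(1/4551547) = ((591345 - sqrt(1360272547/4485)) + 4486401)*(1/4551547) = ((591345 - sqrt(6100822373295)/4485) + 4486401)*(1/4551547) = (5077746 - sqrt(6100822373295)/4485)*(1/4551547) = 5077746/4551547 - sqrt(6100822373295)/20413688295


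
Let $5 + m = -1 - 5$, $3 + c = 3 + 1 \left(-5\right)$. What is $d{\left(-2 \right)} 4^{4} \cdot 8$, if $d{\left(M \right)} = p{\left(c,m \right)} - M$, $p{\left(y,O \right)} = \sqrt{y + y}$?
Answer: $4096 + 2048 i \sqrt{10} \approx 4096.0 + 6476.3 i$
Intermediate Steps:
$c = -5$ ($c = -3 + \left(3 + 1 \left(-5\right)\right) = -3 + \left(3 - 5\right) = -3 - 2 = -5$)
$m = -11$ ($m = -5 - 6 = -11$)
$p{\left(y,O \right)} = \sqrt{2} \sqrt{y}$ ($p{\left(y,O \right)} = \sqrt{2 y} = \sqrt{2} \sqrt{y}$)
$d{\left(M \right)} = - M + i \sqrt{10}$ ($d{\left(M \right)} = \sqrt{2} \sqrt{-5} - M = \sqrt{2} i \sqrt{5} - M = i \sqrt{10} - M = - M + i \sqrt{10}$)
$d{\left(-2 \right)} 4^{4} \cdot 8 = \left(\left(-1\right) \left(-2\right) + i \sqrt{10}\right) 4^{4} \cdot 8 = \left(2 + i \sqrt{10}\right) 256 \cdot 8 = \left(512 + 256 i \sqrt{10}\right) 8 = 4096 + 2048 i \sqrt{10}$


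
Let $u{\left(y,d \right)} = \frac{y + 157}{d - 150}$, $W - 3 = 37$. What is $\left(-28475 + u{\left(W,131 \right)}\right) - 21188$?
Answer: $- \frac{943794}{19} \approx -49673.0$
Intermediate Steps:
$W = 40$ ($W = 3 + 37 = 40$)
$u{\left(y,d \right)} = \frac{157 + y}{-150 + d}$
$\left(-28475 + u{\left(W,131 \right)}\right) - 21188 = \left(-28475 + \frac{157 + 40}{-150 + 131}\right) - 21188 = \left(-28475 + \frac{1}{-19} \cdot 197\right) - 21188 = \left(-28475 - \frac{197}{19}\right) - 21188 = - \frac{541222}{19} - 21188 = - \frac{943794}{19}$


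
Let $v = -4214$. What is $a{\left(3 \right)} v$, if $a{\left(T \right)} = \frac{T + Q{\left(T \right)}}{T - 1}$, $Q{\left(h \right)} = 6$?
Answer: $-18963$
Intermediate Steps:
$a{\left(T \right)} = \frac{6 + T}{-1 + T}$ ($a{\left(T \right)} = \frac{T + 6}{T - 1} = \frac{6 + T}{-1 + T}$)
$a{\left(3 \right)} v = \frac{6 + 3}{-1 + 3} \left(-4214\right) = \frac{1}{2} \cdot 9 \left(-4214\right) = \frac{9}{2} \left(-4214\right) = -18963$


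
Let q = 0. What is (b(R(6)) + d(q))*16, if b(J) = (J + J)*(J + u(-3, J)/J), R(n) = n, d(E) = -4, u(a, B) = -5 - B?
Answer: 736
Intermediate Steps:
b(J) = 2*J*(J + (-5 - J)/J) (b(J) = (J + J)*(J + (-5 - J)/J) = (2*J)*(J + (-5 - J)/J) = 2*J*(J + (-5 - J)/J))
(b(R(6)) + d(q))*16 = ((-10 - 2*6 + 2*6**2) - 4)*16 = ((-10 - 12 + 2*36) - 4)*16 = ((-10 - 12 + 72) - 4)*16 = (50 - 4)*16 = 46*16 = 736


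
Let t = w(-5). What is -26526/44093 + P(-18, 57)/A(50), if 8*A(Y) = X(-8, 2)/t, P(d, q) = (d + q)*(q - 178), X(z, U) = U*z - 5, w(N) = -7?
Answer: -554892838/44093 ≈ -12585.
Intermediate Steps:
X(z, U) = -5 + U*z
t = -7
P(d, q) = (-178 + q)*(d + q) (P(d, q) = (d + q)*(-178 + q) = (-178 + q)*(d + q))
A(Y) = 3/8 (A(Y) = ((-5 + 2*(-8))/(-7))/8 = ((-5 - 16)*(-⅐))/8 = (-21*(-⅐))/8 = (⅛)*3 = 3/8)
-26526/44093 + P(-18, 57)/A(50) = -26526/44093 + (57² - 178*(-18) - 178*57 - 18*57)/(3/8) = -26526*1/44093 + (3249 + 3204 - 10146 - 1026)*(8/3) = -26526/44093 - 4719*8/3 = -26526/44093 - 12584 = -554892838/44093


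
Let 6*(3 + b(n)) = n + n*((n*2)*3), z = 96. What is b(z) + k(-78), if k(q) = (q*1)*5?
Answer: 8839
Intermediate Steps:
k(q) = 5*q (k(q) = q*5 = 5*q)
b(n) = -3 + n² + n/6 (b(n) = -3 + (n + n*((n*2)*3))/6 = -3 + (n + n*((2*n)*3))/6 = -3 + (n + n*(6*n))/6 = -3 + (n + 6*n²)/6 = -3 + (n² + n/6) = -3 + n² + n/6)
b(z) + k(-78) = (-3 + 96² + (⅙)*96) + 5*(-78) = (-3 + 9216 + 16) - 390 = 9229 - 390 = 8839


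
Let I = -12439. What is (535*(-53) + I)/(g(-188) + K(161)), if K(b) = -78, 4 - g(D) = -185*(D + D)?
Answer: 20397/34817 ≈ 0.58583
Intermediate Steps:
g(D) = 4 + 370*D (g(D) = 4 - (-185)*(D + D) = 4 - (-185)*2*D = 4 - (-370)*D = 4 + 370*D)
(535*(-53) + I)/(g(-188) + K(161)) = (535*(-53) - 12439)/((4 + 370*(-188)) - 78) = (-28355 - 12439)/((4 - 69560) - 78) = -40794/(-69556 - 78) = -40794/(-69634) = -40794*(-1/69634) = 20397/34817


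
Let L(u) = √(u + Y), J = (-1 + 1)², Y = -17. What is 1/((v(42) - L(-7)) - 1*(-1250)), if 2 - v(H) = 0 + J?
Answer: 313/391882 + I*√6/783764 ≈ 0.00079871 + 3.1253e-6*I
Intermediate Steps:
J = 0 (J = 0² = 0)
v(H) = 2 (v(H) = 2 - (0 + 0) = 2 - 1*0 = 2 + 0 = 2)
L(u) = √(-17 + u) (L(u) = √(u - 17) = √(-17 + u))
1/((v(42) - L(-7)) - 1*(-1250)) = 1/((2 - √(-17 - 7)) - 1*(-1250)) = 1/((2 - √(-24)) + 1250) = 1/((2 - 2*I*√6) + 1250) = 1/(1252 - 2*I*√6)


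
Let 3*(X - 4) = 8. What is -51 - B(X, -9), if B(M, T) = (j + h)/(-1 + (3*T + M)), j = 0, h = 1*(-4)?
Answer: -819/16 ≈ -51.188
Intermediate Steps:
h = -4
X = 20/3 (X = 4 + (⅓)*8 = 4 + 8/3 = 20/3 ≈ 6.6667)
B(M, T) = -4/(-1 + M + 3*T) (B(M, T) = (0 - 4)/(-1 + (3*T + M)) = -4/(-1 + (M + 3*T)) = -4/(-1 + M + 3*T))
-51 - B(X, -9) = -51 - (-4)/(-1 + 20/3 + 3*(-9)) = -51 - (-4)/(-1 + 20/3 - 27) = -51 - (-4)/(-64/3) = -51 - (-4)*(-3)/64 = -51 - 1*3/16 = -51 - 3/16 = -819/16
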